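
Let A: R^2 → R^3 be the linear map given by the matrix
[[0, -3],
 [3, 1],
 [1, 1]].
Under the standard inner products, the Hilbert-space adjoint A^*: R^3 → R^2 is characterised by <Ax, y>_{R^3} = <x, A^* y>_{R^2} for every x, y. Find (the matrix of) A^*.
A^* = A^T =
[[0, 3, 1],
 [-3, 1, 1]]

For real matrices with standard dot products, the defining identity <Ax, y> = <x, A^* y> gives (Ax)^T y = x^T (A^*) y, i.e. x^T A^T y = x^T (A^*) y. Since this holds for all x, y, we must have A^* = A^T. Therefore
A^* =
[[0, 3, 1],
 [-3, 1, 1]].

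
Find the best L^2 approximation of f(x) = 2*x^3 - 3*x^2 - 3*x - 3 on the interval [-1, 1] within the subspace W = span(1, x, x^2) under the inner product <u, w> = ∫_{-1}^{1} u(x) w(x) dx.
g(x) = -3*x^2 - 9*x/5 - 3

The best approximation g ∈ W is the orthogonal projection of f onto W. Writing g = a_0 + a_1 x + a_2 x^2, the coefficients solve the normal equations G · a = b where
  G_{ij} = <φ_i, φ_j> and b_i = <f, φ_i>, with φ_0 = 1, φ_1 = x, φ_2 = x^2.
G =
  [2, 0, 2/3]
  [0, 2/3, 0]
  [2/3, 0, 2/5],
b = (-8, -6/5, -16/5).
Solving gives a_0 = -3, a_1 = -9/5, a_2 = -3, so
  g(x) = -3*x^2 - 9*x/5 - 3.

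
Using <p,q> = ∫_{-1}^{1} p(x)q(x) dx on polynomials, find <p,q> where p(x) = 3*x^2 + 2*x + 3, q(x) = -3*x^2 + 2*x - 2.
<p,q> = -344/15

Expand the product: p(x)·q(x) = -9*x^4 - 11*x^2 + 2*x - 6.
∫_{-1}^{1} of each monomial x^k gives [2/(k+1) if k even, 0 if k odd]. Integrating term-by-term (or equivalently evaluating the antiderivative F(x) = -9*x^5/5 - 11*x^3/3 + x^2 - 6*x at the endpoints):
  F(1) − F(−1) = -157/15 − (187/15) = -344/15.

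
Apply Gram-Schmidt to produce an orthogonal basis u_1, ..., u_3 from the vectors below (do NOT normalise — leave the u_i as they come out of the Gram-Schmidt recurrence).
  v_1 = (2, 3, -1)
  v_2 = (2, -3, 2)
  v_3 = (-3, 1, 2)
Orthogonal basis:
  u_1 = (2, 3, -1)
  u_2 = (3, -3/2, 3/2)
  u_3 = (-13/21, 26/21, 52/21)

Apply the Gram-Schmidt recurrence
  u_1 = v_1
  u_i = v_i − Σ_{j<i} ((v_i · u_j) / (u_j · u_j)) · u_j.

Step by step this gives:
  u_1 = (2, 3, -1)
  u_2 = (3, -3/2, 3/2)
  u_3 = (-13/21, 26/21, 52/21)

Orthogonality check:
  u_2 · u_1 = 0 (should be 0)
  u_3 · u_1 = 0 (should be 0)
  u_3 · u_2 = 0 (should be 0)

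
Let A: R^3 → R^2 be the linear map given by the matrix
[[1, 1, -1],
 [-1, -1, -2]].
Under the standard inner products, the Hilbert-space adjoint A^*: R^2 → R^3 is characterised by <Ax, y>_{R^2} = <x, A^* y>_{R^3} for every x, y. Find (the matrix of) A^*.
A^* = A^T =
[[1, -1],
 [1, -1],
 [-1, -2]]

For real matrices with standard dot products, the defining identity <Ax, y> = <x, A^* y> gives (Ax)^T y = x^T (A^*) y, i.e. x^T A^T y = x^T (A^*) y. Since this holds for all x, y, we must have A^* = A^T. Therefore
A^* =
[[1, -1],
 [1, -1],
 [-1, -2]].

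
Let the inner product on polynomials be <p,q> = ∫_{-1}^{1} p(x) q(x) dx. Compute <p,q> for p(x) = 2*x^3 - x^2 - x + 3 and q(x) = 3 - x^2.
<p,q> = 72/5

Expand the product: p(x)·q(x) = -2*x^5 + x^4 + 7*x^3 - 6*x^2 - 3*x + 9.
∫_{-1}^{1} of each monomial x^k gives [2/(k+1) if k even, 0 if k odd]. Integrating term-by-term (or equivalently evaluating the antiderivative F(x) = -x^6/3 + x^5/5 + 7*x^4/4 - 2*x^3 - 3*x^2/2 + 9*x at the endpoints):
  F(1) − F(−1) = 427/60 − (-437/60) = 72/5.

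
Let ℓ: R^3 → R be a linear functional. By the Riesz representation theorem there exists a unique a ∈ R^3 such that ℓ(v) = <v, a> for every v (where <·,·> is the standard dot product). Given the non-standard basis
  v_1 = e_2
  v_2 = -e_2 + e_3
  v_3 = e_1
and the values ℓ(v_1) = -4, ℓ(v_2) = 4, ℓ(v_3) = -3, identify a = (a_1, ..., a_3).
a = (-3, -4, 0)

Write a = (a_1, ..., a_3) in the standard basis. For each basis vector v_i, ℓ(v_i) = <v_i, a> is a linear equation in the a_j's. Collect the n equations into a matrix system V a = ℓ, where row i of V is v_i (expressed in the standard basis). Since V is invertible (lower-triangular with 1s on the diagonal, up to permutation), solve by back-substitution:
  V =
[[0, 1, 0],
 [0, -1, 1],
 [1, 0, 0]]
  V a = (-4, 4, -3)
Solving gives a = (-3, -4, 0).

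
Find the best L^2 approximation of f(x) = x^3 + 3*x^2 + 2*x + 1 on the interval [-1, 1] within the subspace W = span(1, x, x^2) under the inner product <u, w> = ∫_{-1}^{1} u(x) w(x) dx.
g(x) = 3*x^2 + 13*x/5 + 1

The best approximation g ∈ W is the orthogonal projection of f onto W. Writing g = a_0 + a_1 x + a_2 x^2, the coefficients solve the normal equations G · a = b where
  G_{ij} = <φ_i, φ_j> and b_i = <f, φ_i>, with φ_0 = 1, φ_1 = x, φ_2 = x^2.
G =
  [2, 0, 2/3]
  [0, 2/3, 0]
  [2/3, 0, 2/5],
b = (4, 26/15, 28/15).
Solving gives a_0 = 1, a_1 = 13/5, a_2 = 3, so
  g(x) = 3*x^2 + 13*x/5 + 1.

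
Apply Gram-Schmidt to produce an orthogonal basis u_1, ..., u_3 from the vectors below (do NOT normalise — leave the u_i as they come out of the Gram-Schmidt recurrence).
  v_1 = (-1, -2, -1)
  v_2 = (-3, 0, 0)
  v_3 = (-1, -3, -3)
Orthogonal basis:
  u_1 = (-1, -2, -1)
  u_2 = (-5/2, 1, 1/2)
  u_3 = (0, 3/5, -6/5)

Apply the Gram-Schmidt recurrence
  u_1 = v_1
  u_i = v_i − Σ_{j<i} ((v_i · u_j) / (u_j · u_j)) · u_j.

Step by step this gives:
  u_1 = (-1, -2, -1)
  u_2 = (-5/2, 1, 1/2)
  u_3 = (0, 3/5, -6/5)

Orthogonality check:
  u_2 · u_1 = 0 (should be 0)
  u_3 · u_1 = 0 (should be 0)
  u_3 · u_2 = 0 (should be 0)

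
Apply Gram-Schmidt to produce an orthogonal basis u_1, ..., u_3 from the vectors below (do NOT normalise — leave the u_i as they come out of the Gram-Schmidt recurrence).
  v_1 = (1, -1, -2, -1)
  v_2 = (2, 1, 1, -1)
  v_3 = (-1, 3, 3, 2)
Orthogonal basis:
  u_1 = (1, -1, -2, -1)
  u_2 = (2, 1, 1, -1)
  u_3 = (1/7, 1, -5/7, 4/7)

Apply the Gram-Schmidt recurrence
  u_1 = v_1
  u_i = v_i − Σ_{j<i} ((v_i · u_j) / (u_j · u_j)) · u_j.

Step by step this gives:
  u_1 = (1, -1, -2, -1)
  u_2 = (2, 1, 1, -1)
  u_3 = (1/7, 1, -5/7, 4/7)

Orthogonality check:
  u_2 · u_1 = 0 (should be 0)
  u_3 · u_1 = 0 (should be 0)
  u_3 · u_2 = 0 (should be 0)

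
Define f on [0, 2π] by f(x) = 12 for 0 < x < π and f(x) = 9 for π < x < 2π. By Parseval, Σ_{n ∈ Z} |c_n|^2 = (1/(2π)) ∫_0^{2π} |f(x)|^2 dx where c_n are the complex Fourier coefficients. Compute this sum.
Σ |c_n|^2 = 225/2

Parseval equates the L^2 energy of f (normalised by 1/(2π)) with the ℓ^2 sum of its Fourier coefficients: (1/(2π)) ∫_0^{2π} |f|^2 = Σ |c_n|^2.
Compute the left side: (1/(2π)) [∫_0^π 12^2 dx + ∫_π^{2π} 9^2 dx] = (1/(2π)) · (144π + 81π) = (144 + 81)/2 = 225/2.
So Σ_{n ∈ Z} |c_n|^2 = 225/2.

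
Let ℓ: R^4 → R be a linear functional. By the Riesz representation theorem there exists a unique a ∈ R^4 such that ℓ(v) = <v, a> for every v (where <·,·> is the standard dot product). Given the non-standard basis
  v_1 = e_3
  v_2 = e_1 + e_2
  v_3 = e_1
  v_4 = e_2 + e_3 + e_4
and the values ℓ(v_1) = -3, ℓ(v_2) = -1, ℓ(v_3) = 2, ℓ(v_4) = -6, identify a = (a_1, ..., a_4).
a = (2, -3, -3, 0)

Write a = (a_1, ..., a_4) in the standard basis. For each basis vector v_i, ℓ(v_i) = <v_i, a> is a linear equation in the a_j's. Collect the n equations into a matrix system V a = ℓ, where row i of V is v_i (expressed in the standard basis). Since V is invertible (lower-triangular with 1s on the diagonal, up to permutation), solve by back-substitution:
  V =
[[0, 0, 1, 0],
 [1, 1, 0, 0],
 [1, 0, 0, 0],
 [0, 1, 1, 1]]
  V a = (-3, -1, 2, -6)
Solving gives a = (2, -3, -3, 0).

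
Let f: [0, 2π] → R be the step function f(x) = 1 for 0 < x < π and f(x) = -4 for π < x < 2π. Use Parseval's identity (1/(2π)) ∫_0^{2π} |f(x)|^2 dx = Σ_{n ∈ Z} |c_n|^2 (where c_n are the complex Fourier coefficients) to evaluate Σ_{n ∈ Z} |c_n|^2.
Σ |c_n|^2 = 17/2

Parseval equates the L^2 energy of f (normalised by 1/(2π)) with the ℓ^2 sum of its Fourier coefficients: (1/(2π)) ∫_0^{2π} |f|^2 = Σ |c_n|^2.
Compute the left side: (1/(2π)) [∫_0^π 1^2 dx + ∫_π^{2π} (-4)^2 dx] = (1/(2π)) · (1π + 16π) = (1 + 16)/2 = 17/2.
So Σ_{n ∈ Z} |c_n|^2 = 17/2.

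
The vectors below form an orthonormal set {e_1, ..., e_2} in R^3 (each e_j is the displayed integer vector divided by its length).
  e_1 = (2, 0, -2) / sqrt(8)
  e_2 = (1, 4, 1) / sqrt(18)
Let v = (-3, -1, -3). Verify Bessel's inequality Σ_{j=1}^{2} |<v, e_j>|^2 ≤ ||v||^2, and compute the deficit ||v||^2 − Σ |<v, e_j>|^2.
Σ |<v, e_j>|^2 = 50/9; ||v||^2 = 19; deficit = 121/9

Write each e_j = u_j / sqrt(<u_j, u_j>) where u_j is the displayed integer vector. Then <v, e_j> = <v, u_j> / sqrt(<u_j, u_j>), so |<v, e_j>|^2 = <v, u_j>^2 / <u_j, u_j>.
Coefficients: <v, e_1> = 0/sqrt(8), <v, e_2> = -10/sqrt(18).
Square and sum: Σ |<v, e_j>|^2 = 50/9.
Compute ||v||^2 = v·v = 19.
Deficit = 19 − 50/9 = 121/9 ≥ 0, confirming Bessel's inequality. (The deficit equals ||v − Σ <v,e_j> e_j||^2, the squared distance from v to span{e_j}.)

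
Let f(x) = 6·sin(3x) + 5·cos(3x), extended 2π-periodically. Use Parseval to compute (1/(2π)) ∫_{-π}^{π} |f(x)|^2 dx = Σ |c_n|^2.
Σ |c_n|^2 = 61/2

Expand |f|^2 and use orthogonality of {sin(nx), cos(mx)} on [-π, π]:
  ∫_{-π}^{π} sin(nx)^2 dx = π, ∫ cos(mx)^2 dx = π, and cross terms integrate to 0.
So ∫_{-π}^{π} f(x)^2 dx = 6^2 · π + 5^2 · π = (36 + 25)π.
Divide by 2π: (36 + 25)/2 = 61/2.
By Parseval, this equals Σ |c_n|^2.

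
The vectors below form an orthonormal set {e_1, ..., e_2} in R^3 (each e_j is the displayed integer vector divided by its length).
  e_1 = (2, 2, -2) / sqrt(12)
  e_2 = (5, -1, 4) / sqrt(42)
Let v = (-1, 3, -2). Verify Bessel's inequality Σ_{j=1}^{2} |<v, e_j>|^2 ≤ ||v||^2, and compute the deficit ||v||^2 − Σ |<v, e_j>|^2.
Σ |<v, e_j>|^2 = 80/7; ||v||^2 = 14; deficit = 18/7

Write each e_j = u_j / sqrt(<u_j, u_j>) where u_j is the displayed integer vector. Then <v, e_j> = <v, u_j> / sqrt(<u_j, u_j>), so |<v, e_j>|^2 = <v, u_j>^2 / <u_j, u_j>.
Coefficients: <v, e_1> = 8/sqrt(12), <v, e_2> = -16/sqrt(42).
Square and sum: Σ |<v, e_j>|^2 = 80/7.
Compute ||v||^2 = v·v = 14.
Deficit = 14 − 80/7 = 18/7 ≥ 0, confirming Bessel's inequality. (The deficit equals ||v − Σ <v,e_j> e_j||^2, the squared distance from v to span{e_j}.)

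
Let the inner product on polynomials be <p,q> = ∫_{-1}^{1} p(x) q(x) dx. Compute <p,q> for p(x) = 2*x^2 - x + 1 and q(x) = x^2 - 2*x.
<p,q> = 14/5

Expand the product: p(x)·q(x) = 2*x^4 - 5*x^3 + 3*x^2 - 2*x.
∫_{-1}^{1} of each monomial x^k gives [2/(k+1) if k even, 0 if k odd]. Integrating term-by-term (or equivalently evaluating the antiderivative F(x) = 2*x^5/5 - 5*x^4/4 + x^3 - x^2 at the endpoints):
  F(1) − F(−1) = -17/20 − (-73/20) = 14/5.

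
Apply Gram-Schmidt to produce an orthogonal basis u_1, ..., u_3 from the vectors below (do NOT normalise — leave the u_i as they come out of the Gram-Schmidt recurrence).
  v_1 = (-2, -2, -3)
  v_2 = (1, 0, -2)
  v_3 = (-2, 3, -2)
Orthogonal basis:
  u_1 = (-2, -2, -3)
  u_2 = (25/17, 8/17, -22/17)
  u_3 = (-44/23, 77/23, -22/23)

Apply the Gram-Schmidt recurrence
  u_1 = v_1
  u_i = v_i − Σ_{j<i} ((v_i · u_j) / (u_j · u_j)) · u_j.

Step by step this gives:
  u_1 = (-2, -2, -3)
  u_2 = (25/17, 8/17, -22/17)
  u_3 = (-44/23, 77/23, -22/23)

Orthogonality check:
  u_2 · u_1 = 0 (should be 0)
  u_3 · u_1 = 0 (should be 0)
  u_3 · u_2 = 0 (should be 0)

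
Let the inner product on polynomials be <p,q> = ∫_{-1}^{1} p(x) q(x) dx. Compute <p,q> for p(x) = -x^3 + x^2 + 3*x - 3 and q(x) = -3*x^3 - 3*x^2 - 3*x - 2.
<p,q> = 832/105

Expand the product: p(x)·q(x) = 3*x^6 - 9*x^4 - x^3 - 2*x^2 + 3*x + 6.
∫_{-1}^{1} of each monomial x^k gives [2/(k+1) if k even, 0 if k odd]. Integrating term-by-term (or equivalently evaluating the antiderivative F(x) = 3*x^7/7 - 9*x^5/5 - x^4/4 - 2*x^3/3 + 3*x^2/2 + 6*x at the endpoints):
  F(1) − F(−1) = 2189/420 − (-1139/420) = 832/105.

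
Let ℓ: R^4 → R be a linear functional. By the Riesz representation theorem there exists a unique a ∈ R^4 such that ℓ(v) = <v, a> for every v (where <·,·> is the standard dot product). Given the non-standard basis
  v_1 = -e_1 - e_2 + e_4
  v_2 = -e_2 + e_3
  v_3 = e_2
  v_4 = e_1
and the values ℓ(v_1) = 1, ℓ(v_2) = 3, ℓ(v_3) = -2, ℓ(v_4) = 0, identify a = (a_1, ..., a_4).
a = (0, -2, 1, -1)

Write a = (a_1, ..., a_4) in the standard basis. For each basis vector v_i, ℓ(v_i) = <v_i, a> is a linear equation in the a_j's. Collect the n equations into a matrix system V a = ℓ, where row i of V is v_i (expressed in the standard basis). Since V is invertible (lower-triangular with 1s on the diagonal, up to permutation), solve by back-substitution:
  V =
[[-1, -1, 0, 1],
 [0, -1, 1, 0],
 [0, 1, 0, 0],
 [1, 0, 0, 0]]
  V a = (1, 3, -2, 0)
Solving gives a = (0, -2, 1, -1).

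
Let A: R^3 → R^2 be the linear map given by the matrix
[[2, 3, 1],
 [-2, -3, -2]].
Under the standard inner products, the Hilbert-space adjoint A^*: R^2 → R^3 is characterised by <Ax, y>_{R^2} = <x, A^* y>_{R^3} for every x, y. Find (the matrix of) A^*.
A^* = A^T =
[[2, -2],
 [3, -3],
 [1, -2]]

For real matrices with standard dot products, the defining identity <Ax, y> = <x, A^* y> gives (Ax)^T y = x^T (A^*) y, i.e. x^T A^T y = x^T (A^*) y. Since this holds for all x, y, we must have A^* = A^T. Therefore
A^* =
[[2, -2],
 [3, -3],
 [1, -2]].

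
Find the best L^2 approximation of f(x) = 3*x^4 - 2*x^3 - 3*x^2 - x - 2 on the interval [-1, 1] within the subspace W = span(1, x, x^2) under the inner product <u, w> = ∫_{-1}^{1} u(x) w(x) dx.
g(x) = -3*x^2/7 - 11*x/5 - 79/35

The best approximation g ∈ W is the orthogonal projection of f onto W. Writing g = a_0 + a_1 x + a_2 x^2, the coefficients solve the normal equations G · a = b where
  G_{ij} = <φ_i, φ_j> and b_i = <f, φ_i>, with φ_0 = 1, φ_1 = x, φ_2 = x^2.
G =
  [2, 0, 2/3]
  [0, 2/3, 0]
  [2/3, 0, 2/5],
b = (-24/5, -22/15, -176/105).
Solving gives a_0 = -79/35, a_1 = -11/5, a_2 = -3/7, so
  g(x) = -3*x^2/7 - 11*x/5 - 79/35.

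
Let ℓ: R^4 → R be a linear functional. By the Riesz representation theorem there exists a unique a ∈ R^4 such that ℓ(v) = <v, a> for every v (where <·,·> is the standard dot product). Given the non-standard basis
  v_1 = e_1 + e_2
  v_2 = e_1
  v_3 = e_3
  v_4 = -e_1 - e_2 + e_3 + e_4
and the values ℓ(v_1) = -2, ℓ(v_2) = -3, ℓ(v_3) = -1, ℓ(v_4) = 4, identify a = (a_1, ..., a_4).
a = (-3, 1, -1, 3)

Write a = (a_1, ..., a_4) in the standard basis. For each basis vector v_i, ℓ(v_i) = <v_i, a> is a linear equation in the a_j's. Collect the n equations into a matrix system V a = ℓ, where row i of V is v_i (expressed in the standard basis). Since V is invertible (lower-triangular with 1s on the diagonal, up to permutation), solve by back-substitution:
  V =
[[1, 1, 0, 0],
 [1, 0, 0, 0],
 [0, 0, 1, 0],
 [-1, -1, 1, 1]]
  V a = (-2, -3, -1, 4)
Solving gives a = (-3, 1, -1, 3).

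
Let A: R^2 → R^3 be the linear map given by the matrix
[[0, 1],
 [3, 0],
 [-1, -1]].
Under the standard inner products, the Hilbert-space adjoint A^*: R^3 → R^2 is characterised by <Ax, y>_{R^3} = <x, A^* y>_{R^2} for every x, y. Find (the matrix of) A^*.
A^* = A^T =
[[0, 3, -1],
 [1, 0, -1]]

For real matrices with standard dot products, the defining identity <Ax, y> = <x, A^* y> gives (Ax)^T y = x^T (A^*) y, i.e. x^T A^T y = x^T (A^*) y. Since this holds for all x, y, we must have A^* = A^T. Therefore
A^* =
[[0, 3, -1],
 [1, 0, -1]].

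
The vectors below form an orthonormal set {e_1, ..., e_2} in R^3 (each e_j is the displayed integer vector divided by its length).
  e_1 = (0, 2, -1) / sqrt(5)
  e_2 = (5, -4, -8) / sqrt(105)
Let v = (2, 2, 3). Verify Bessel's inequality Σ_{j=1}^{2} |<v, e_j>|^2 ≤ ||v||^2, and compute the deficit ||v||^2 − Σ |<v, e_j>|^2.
Σ |<v, e_j>|^2 = 101/21; ||v||^2 = 17; deficit = 256/21

Write each e_j = u_j / sqrt(<u_j, u_j>) where u_j is the displayed integer vector. Then <v, e_j> = <v, u_j> / sqrt(<u_j, u_j>), so |<v, e_j>|^2 = <v, u_j>^2 / <u_j, u_j>.
Coefficients: <v, e_1> = 1/sqrt(5), <v, e_2> = -22/sqrt(105).
Square and sum: Σ |<v, e_j>|^2 = 101/21.
Compute ||v||^2 = v·v = 17.
Deficit = 17 − 101/21 = 256/21 ≥ 0, confirming Bessel's inequality. (The deficit equals ||v − Σ <v,e_j> e_j||^2, the squared distance from v to span{e_j}.)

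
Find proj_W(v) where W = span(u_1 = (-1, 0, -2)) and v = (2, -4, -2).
proj_W(v) = (-2/5, 0, -4/5)

Set up U = [u_1 | ... | u_1] ∈ R^(3×1). The projector onto W = col(U) is P = U (U^T U)^(-1) U^T.
Compute U^T U =
  [5],
and U^T v = (2).
Solve U^T U · c = U^T v for the coefficients: c = (2/5). The projection is proj_W(v) = U c.
Check: (v - proj_W(v)) · u_1 = 0  (should be 0).
Result: proj_W(v) = (-2/5, 0, -4/5).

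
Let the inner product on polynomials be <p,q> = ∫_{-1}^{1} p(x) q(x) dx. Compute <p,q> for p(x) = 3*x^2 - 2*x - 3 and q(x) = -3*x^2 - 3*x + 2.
<p,q> = -8/5

Expand the product: p(x)·q(x) = -9*x^4 - 3*x^3 + 21*x^2 + 5*x - 6.
∫_{-1}^{1} of each monomial x^k gives [2/(k+1) if k even, 0 if k odd]. Integrating term-by-term (or equivalently evaluating the antiderivative F(x) = -9*x^5/5 - 3*x^4/4 + 7*x^3 + 5*x^2/2 - 6*x at the endpoints):
  F(1) − F(−1) = 19/20 − (51/20) = -8/5.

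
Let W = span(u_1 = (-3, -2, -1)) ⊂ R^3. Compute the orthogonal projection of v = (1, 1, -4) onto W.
proj_W(v) = (3/14, 1/7, 1/14)

Set up U = [u_1 | ... | u_1] ∈ R^(3×1). The projector onto W = col(U) is P = U (U^T U)^(-1) U^T.
Compute U^T U =
  [14],
and U^T v = (-1).
Solve U^T U · c = U^T v for the coefficients: c = (-1/14). The projection is proj_W(v) = U c.
Check: (v - proj_W(v)) · u_1 = 0  (should be 0).
Result: proj_W(v) = (3/14, 1/7, 1/14).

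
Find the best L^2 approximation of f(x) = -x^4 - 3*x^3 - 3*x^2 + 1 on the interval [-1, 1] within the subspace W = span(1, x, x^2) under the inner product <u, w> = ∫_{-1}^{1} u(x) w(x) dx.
g(x) = -27*x^2/7 - 9*x/5 + 38/35

The best approximation g ∈ W is the orthogonal projection of f onto W. Writing g = a_0 + a_1 x + a_2 x^2, the coefficients solve the normal equations G · a = b where
  G_{ij} = <φ_i, φ_j> and b_i = <f, φ_i>, with φ_0 = 1, φ_1 = x, φ_2 = x^2.
G =
  [2, 0, 2/3]
  [0, 2/3, 0]
  [2/3, 0, 2/5],
b = (-2/5, -6/5, -86/105).
Solving gives a_0 = 38/35, a_1 = -9/5, a_2 = -27/7, so
  g(x) = -27*x^2/7 - 9*x/5 + 38/35.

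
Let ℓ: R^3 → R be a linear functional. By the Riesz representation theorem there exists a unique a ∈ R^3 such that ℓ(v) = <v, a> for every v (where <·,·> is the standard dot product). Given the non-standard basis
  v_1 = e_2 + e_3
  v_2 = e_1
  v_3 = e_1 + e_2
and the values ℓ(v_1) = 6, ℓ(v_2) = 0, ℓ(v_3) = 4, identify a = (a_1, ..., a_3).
a = (0, 4, 2)

Write a = (a_1, ..., a_3) in the standard basis. For each basis vector v_i, ℓ(v_i) = <v_i, a> is a linear equation in the a_j's. Collect the n equations into a matrix system V a = ℓ, where row i of V is v_i (expressed in the standard basis). Since V is invertible (lower-triangular with 1s on the diagonal, up to permutation), solve by back-substitution:
  V =
[[0, 1, 1],
 [1, 0, 0],
 [1, 1, 0]]
  V a = (6, 0, 4)
Solving gives a = (0, 4, 2).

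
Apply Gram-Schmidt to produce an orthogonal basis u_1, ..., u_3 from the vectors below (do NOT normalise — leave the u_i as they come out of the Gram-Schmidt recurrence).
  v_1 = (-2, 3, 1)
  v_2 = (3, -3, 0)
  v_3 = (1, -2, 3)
Orthogonal basis:
  u_1 = (-2, 3, 1)
  u_2 = (6/7, 3/14, 15/14)
  u_3 = (-4/3, -4/3, 4/3)

Apply the Gram-Schmidt recurrence
  u_1 = v_1
  u_i = v_i − Σ_{j<i} ((v_i · u_j) / (u_j · u_j)) · u_j.

Step by step this gives:
  u_1 = (-2, 3, 1)
  u_2 = (6/7, 3/14, 15/14)
  u_3 = (-4/3, -4/3, 4/3)

Orthogonality check:
  u_2 · u_1 = 0 (should be 0)
  u_3 · u_1 = 0 (should be 0)
  u_3 · u_2 = 0 (should be 0)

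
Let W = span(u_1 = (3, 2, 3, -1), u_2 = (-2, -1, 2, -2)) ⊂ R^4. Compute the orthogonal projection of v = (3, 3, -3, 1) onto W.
proj_W(v) = (977/299, 521/299, -587/299, 717/299)

Set up U = [u_1 | ... | u_2] ∈ R^(4×2). The projector onto W = col(U) is P = U (U^T U)^(-1) U^T.
Compute U^T U =
  [23, 0]
  [0, 13],
and U^T v = (5, -17).
Solve U^T U · c = U^T v for the coefficients: c = (5/23, -17/13). The projection is proj_W(v) = U c.
Check: (v - proj_W(v)) · u_1 = 0  (should be 0).
Check: (v - proj_W(v)) · u_2 = 0  (should be 0).
Result: proj_W(v) = (977/299, 521/299, -587/299, 717/299).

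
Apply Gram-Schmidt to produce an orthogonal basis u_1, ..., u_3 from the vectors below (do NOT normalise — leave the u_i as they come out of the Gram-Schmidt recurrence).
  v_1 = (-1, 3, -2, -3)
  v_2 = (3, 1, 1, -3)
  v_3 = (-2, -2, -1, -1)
Orthogonal basis:
  u_1 = (-1, 3, -2, -3)
  u_2 = (76/23, 2/23, 37/23, -48/23)
  u_3 = (-325/411, -863/411, -142/411, -220/137)

Apply the Gram-Schmidt recurrence
  u_1 = v_1
  u_i = v_i − Σ_{j<i} ((v_i · u_j) / (u_j · u_j)) · u_j.

Step by step this gives:
  u_1 = (-1, 3, -2, -3)
  u_2 = (76/23, 2/23, 37/23, -48/23)
  u_3 = (-325/411, -863/411, -142/411, -220/137)

Orthogonality check:
  u_2 · u_1 = 0 (should be 0)
  u_3 · u_1 = 0 (should be 0)
  u_3 · u_2 = 0 (should be 0)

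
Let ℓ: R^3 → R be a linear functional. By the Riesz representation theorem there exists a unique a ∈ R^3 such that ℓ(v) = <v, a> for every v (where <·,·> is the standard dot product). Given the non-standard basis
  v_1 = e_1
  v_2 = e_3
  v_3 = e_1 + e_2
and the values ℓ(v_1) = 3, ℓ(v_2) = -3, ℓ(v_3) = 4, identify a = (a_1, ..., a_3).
a = (3, 1, -3)

Write a = (a_1, ..., a_3) in the standard basis. For each basis vector v_i, ℓ(v_i) = <v_i, a> is a linear equation in the a_j's. Collect the n equations into a matrix system V a = ℓ, where row i of V is v_i (expressed in the standard basis). Since V is invertible (lower-triangular with 1s on the diagonal, up to permutation), solve by back-substitution:
  V =
[[1, 0, 0],
 [0, 0, 1],
 [1, 1, 0]]
  V a = (3, -3, 4)
Solving gives a = (3, 1, -3).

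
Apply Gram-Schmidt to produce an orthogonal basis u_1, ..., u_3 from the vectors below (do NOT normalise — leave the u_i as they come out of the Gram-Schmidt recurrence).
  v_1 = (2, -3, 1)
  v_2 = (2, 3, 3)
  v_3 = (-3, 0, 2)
Orthogonal basis:
  u_1 = (2, -3, 1)
  u_2 = (16/7, 18/7, 22/7)
  u_3 = (-45/19, -15/19, 45/19)

Apply the Gram-Schmidt recurrence
  u_1 = v_1
  u_i = v_i − Σ_{j<i} ((v_i · u_j) / (u_j · u_j)) · u_j.

Step by step this gives:
  u_1 = (2, -3, 1)
  u_2 = (16/7, 18/7, 22/7)
  u_3 = (-45/19, -15/19, 45/19)

Orthogonality check:
  u_2 · u_1 = 0 (should be 0)
  u_3 · u_1 = 0 (should be 0)
  u_3 · u_2 = 0 (should be 0)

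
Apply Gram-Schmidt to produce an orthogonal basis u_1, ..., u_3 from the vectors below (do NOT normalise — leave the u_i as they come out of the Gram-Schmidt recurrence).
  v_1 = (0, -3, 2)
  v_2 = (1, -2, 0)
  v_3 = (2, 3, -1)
Orthogonal basis:
  u_1 = (0, -3, 2)
  u_2 = (1, -8/13, -12/13)
  u_3 = (44/29, 22/29, 33/29)

Apply the Gram-Schmidt recurrence
  u_1 = v_1
  u_i = v_i − Σ_{j<i} ((v_i · u_j) / (u_j · u_j)) · u_j.

Step by step this gives:
  u_1 = (0, -3, 2)
  u_2 = (1, -8/13, -12/13)
  u_3 = (44/29, 22/29, 33/29)

Orthogonality check:
  u_2 · u_1 = 0 (should be 0)
  u_3 · u_1 = 0 (should be 0)
  u_3 · u_2 = 0 (should be 0)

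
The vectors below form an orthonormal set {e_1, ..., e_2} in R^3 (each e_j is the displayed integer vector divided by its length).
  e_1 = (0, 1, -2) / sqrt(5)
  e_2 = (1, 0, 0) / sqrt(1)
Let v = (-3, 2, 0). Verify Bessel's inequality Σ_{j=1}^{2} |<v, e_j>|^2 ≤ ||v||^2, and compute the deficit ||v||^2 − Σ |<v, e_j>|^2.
Σ |<v, e_j>|^2 = 49/5; ||v||^2 = 13; deficit = 16/5

Write each e_j = u_j / sqrt(<u_j, u_j>) where u_j is the displayed integer vector. Then <v, e_j> = <v, u_j> / sqrt(<u_j, u_j>), so |<v, e_j>|^2 = <v, u_j>^2 / <u_j, u_j>.
Coefficients: <v, e_1> = 2/sqrt(5), <v, e_2> = -3/sqrt(1).
Square and sum: Σ |<v, e_j>|^2 = 49/5.
Compute ||v||^2 = v·v = 13.
Deficit = 13 − 49/5 = 16/5 ≥ 0, confirming Bessel's inequality. (The deficit equals ||v − Σ <v,e_j> e_j||^2, the squared distance from v to span{e_j}.)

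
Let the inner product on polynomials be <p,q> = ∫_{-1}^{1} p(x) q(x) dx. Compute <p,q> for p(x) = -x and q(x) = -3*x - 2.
<p,q> = 2

Expand the product: p(x)·q(x) = 3*x^2 + 2*x.
∫_{-1}^{1} of each monomial x^k gives [2/(k+1) if k even, 0 if k odd]. Integrating term-by-term (or equivalently evaluating the antiderivative F(x) = x^3 + x^2 at the endpoints):
  F(1) − F(−1) = 2 − (0) = 2.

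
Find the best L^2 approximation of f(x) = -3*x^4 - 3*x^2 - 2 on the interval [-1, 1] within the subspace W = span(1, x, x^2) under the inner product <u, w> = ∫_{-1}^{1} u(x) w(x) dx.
g(x) = -39*x^2/7 - 61/35

The best approximation g ∈ W is the orthogonal projection of f onto W. Writing g = a_0 + a_1 x + a_2 x^2, the coefficients solve the normal equations G · a = b where
  G_{ij} = <φ_i, φ_j> and b_i = <f, φ_i>, with φ_0 = 1, φ_1 = x, φ_2 = x^2.
G =
  [2, 0, 2/3]
  [0, 2/3, 0]
  [2/3, 0, 2/5],
b = (-36/5, 0, -356/105).
Solving gives a_0 = -61/35, a_1 = 0, a_2 = -39/7, so
  g(x) = -39*x^2/7 - 61/35.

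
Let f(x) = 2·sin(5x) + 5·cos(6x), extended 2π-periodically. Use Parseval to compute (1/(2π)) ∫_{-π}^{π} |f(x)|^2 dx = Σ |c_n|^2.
Σ |c_n|^2 = 29/2

Expand |f|^2 and use orthogonality of {sin(nx), cos(mx)} on [-π, π]:
  ∫_{-π}^{π} sin(nx)^2 dx = π, ∫ cos(mx)^2 dx = π, and cross terms integrate to 0.
So ∫_{-π}^{π} f(x)^2 dx = 2^2 · π + 5^2 · π = (4 + 25)π.
Divide by 2π: (4 + 25)/2 = 29/2.
By Parseval, this equals Σ |c_n|^2.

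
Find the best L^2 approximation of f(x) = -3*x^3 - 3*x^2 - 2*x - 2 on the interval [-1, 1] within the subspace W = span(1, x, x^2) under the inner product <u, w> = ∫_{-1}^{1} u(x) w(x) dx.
g(x) = -3*x^2 - 19*x/5 - 2

The best approximation g ∈ W is the orthogonal projection of f onto W. Writing g = a_0 + a_1 x + a_2 x^2, the coefficients solve the normal equations G · a = b where
  G_{ij} = <φ_i, φ_j> and b_i = <f, φ_i>, with φ_0 = 1, φ_1 = x, φ_2 = x^2.
G =
  [2, 0, 2/3]
  [0, 2/3, 0]
  [2/3, 0, 2/5],
b = (-6, -38/15, -38/15).
Solving gives a_0 = -2, a_1 = -19/5, a_2 = -3, so
  g(x) = -3*x^2 - 19*x/5 - 2.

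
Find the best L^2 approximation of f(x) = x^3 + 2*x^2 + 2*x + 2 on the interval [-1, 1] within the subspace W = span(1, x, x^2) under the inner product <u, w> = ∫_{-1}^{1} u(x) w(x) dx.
g(x) = 2*x^2 + 13*x/5 + 2

The best approximation g ∈ W is the orthogonal projection of f onto W. Writing g = a_0 + a_1 x + a_2 x^2, the coefficients solve the normal equations G · a = b where
  G_{ij} = <φ_i, φ_j> and b_i = <f, φ_i>, with φ_0 = 1, φ_1 = x, φ_2 = x^2.
G =
  [2, 0, 2/3]
  [0, 2/3, 0]
  [2/3, 0, 2/5],
b = (16/3, 26/15, 32/15).
Solving gives a_0 = 2, a_1 = 13/5, a_2 = 2, so
  g(x) = 2*x^2 + 13*x/5 + 2.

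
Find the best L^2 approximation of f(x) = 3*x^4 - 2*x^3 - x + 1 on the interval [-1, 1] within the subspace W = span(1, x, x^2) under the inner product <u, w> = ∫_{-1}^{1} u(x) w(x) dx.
g(x) = 18*x^2/7 - 11*x/5 + 26/35

The best approximation g ∈ W is the orthogonal projection of f onto W. Writing g = a_0 + a_1 x + a_2 x^2, the coefficients solve the normal equations G · a = b where
  G_{ij} = <φ_i, φ_j> and b_i = <f, φ_i>, with φ_0 = 1, φ_1 = x, φ_2 = x^2.
G =
  [2, 0, 2/3]
  [0, 2/3, 0]
  [2/3, 0, 2/5],
b = (16/5, -22/15, 32/21).
Solving gives a_0 = 26/35, a_1 = -11/5, a_2 = 18/7, so
  g(x) = 18*x^2/7 - 11*x/5 + 26/35.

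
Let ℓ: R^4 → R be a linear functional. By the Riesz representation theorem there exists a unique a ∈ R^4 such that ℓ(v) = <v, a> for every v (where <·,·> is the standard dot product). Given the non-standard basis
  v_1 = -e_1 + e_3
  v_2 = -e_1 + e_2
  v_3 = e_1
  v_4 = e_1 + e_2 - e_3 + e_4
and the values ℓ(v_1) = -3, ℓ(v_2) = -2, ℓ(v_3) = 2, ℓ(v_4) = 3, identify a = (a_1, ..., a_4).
a = (2, 0, -1, 0)

Write a = (a_1, ..., a_4) in the standard basis. For each basis vector v_i, ℓ(v_i) = <v_i, a> is a linear equation in the a_j's. Collect the n equations into a matrix system V a = ℓ, where row i of V is v_i (expressed in the standard basis). Since V is invertible (lower-triangular with 1s on the diagonal, up to permutation), solve by back-substitution:
  V =
[[-1, 0, 1, 0],
 [-1, 1, 0, 0],
 [1, 0, 0, 0],
 [1, 1, -1, 1]]
  V a = (-3, -2, 2, 3)
Solving gives a = (2, 0, -1, 0).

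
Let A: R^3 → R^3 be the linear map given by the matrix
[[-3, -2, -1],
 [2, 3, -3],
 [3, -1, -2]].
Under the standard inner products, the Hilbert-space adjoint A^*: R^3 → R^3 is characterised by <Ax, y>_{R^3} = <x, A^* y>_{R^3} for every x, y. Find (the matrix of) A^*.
A^* = A^T =
[[-3, 2, 3],
 [-2, 3, -1],
 [-1, -3, -2]]

For real matrices with standard dot products, the defining identity <Ax, y> = <x, A^* y> gives (Ax)^T y = x^T (A^*) y, i.e. x^T A^T y = x^T (A^*) y. Since this holds for all x, y, we must have A^* = A^T. Therefore
A^* =
[[-3, 2, 3],
 [-2, 3, -1],
 [-1, -3, -2]].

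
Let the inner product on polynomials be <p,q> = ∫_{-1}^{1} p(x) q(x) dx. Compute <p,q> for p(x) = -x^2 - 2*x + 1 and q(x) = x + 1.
<p,q> = 0

Expand the product: p(x)·q(x) = -x^3 - 3*x^2 - x + 1.
∫_{-1}^{1} of each monomial x^k gives [2/(k+1) if k even, 0 if k odd]. Integrating term-by-term (or equivalently evaluating the antiderivative F(x) = -x^4/4 - x^3 - x^2/2 + x at the endpoints):
  F(1) − F(−1) = -3/4 − (-3/4) = 0.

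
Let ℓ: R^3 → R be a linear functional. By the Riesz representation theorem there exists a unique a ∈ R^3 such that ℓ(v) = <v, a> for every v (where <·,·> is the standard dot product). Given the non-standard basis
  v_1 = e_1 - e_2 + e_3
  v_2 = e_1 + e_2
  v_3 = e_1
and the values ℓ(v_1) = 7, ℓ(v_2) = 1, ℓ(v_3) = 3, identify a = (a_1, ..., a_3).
a = (3, -2, 2)

Write a = (a_1, ..., a_3) in the standard basis. For each basis vector v_i, ℓ(v_i) = <v_i, a> is a linear equation in the a_j's. Collect the n equations into a matrix system V a = ℓ, where row i of V is v_i (expressed in the standard basis). Since V is invertible (lower-triangular with 1s on the diagonal, up to permutation), solve by back-substitution:
  V =
[[1, -1, 1],
 [1, 1, 0],
 [1, 0, 0]]
  V a = (7, 1, 3)
Solving gives a = (3, -2, 2).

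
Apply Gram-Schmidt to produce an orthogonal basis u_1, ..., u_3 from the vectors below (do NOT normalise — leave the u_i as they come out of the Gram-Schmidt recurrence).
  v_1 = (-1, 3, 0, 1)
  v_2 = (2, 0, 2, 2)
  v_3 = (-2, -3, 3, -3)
Orthogonal basis:
  u_1 = (-1, 3, 0, 1)
  u_2 = (2, 0, 2, 2)
  u_3 = (-74/33, -3/11, 11/3, -47/33)

Apply the Gram-Schmidt recurrence
  u_1 = v_1
  u_i = v_i − Σ_{j<i} ((v_i · u_j) / (u_j · u_j)) · u_j.

Step by step this gives:
  u_1 = (-1, 3, 0, 1)
  u_2 = (2, 0, 2, 2)
  u_3 = (-74/33, -3/11, 11/3, -47/33)

Orthogonality check:
  u_2 · u_1 = 0 (should be 0)
  u_3 · u_1 = 0 (should be 0)
  u_3 · u_2 = 0 (should be 0)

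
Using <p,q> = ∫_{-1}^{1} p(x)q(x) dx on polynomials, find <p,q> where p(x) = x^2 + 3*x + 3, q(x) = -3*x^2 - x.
<p,q> = -46/5

Expand the product: p(x)·q(x) = -3*x^4 - 10*x^3 - 12*x^2 - 3*x.
∫_{-1}^{1} of each monomial x^k gives [2/(k+1) if k even, 0 if k odd]. Integrating term-by-term (or equivalently evaluating the antiderivative F(x) = -3*x^5/5 - 5*x^4/2 - 4*x^3 - 3*x^2/2 at the endpoints):
  F(1) − F(−1) = -43/5 − (3/5) = -46/5.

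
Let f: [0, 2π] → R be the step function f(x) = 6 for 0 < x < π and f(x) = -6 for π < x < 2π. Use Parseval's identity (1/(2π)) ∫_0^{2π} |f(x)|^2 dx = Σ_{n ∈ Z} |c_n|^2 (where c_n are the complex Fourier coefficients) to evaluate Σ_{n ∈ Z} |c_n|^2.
Σ |c_n|^2 = 36

Parseval equates the L^2 energy of f (normalised by 1/(2π)) with the ℓ^2 sum of its Fourier coefficients: (1/(2π)) ∫_0^{2π} |f|^2 = Σ |c_n|^2.
Compute the left side: (1/(2π)) [∫_0^π 6^2 dx + ∫_π^{2π} (-6)^2 dx] = (1/(2π)) · (36π + 36π) = (36 + 36)/2 = 36.
So Σ_{n ∈ Z} |c_n|^2 = 36.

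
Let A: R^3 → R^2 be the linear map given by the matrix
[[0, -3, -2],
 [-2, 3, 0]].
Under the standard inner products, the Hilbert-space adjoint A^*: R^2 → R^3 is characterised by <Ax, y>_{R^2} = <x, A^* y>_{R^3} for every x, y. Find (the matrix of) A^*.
A^* = A^T =
[[0, -2],
 [-3, 3],
 [-2, 0]]

For real matrices with standard dot products, the defining identity <Ax, y> = <x, A^* y> gives (Ax)^T y = x^T (A^*) y, i.e. x^T A^T y = x^T (A^*) y. Since this holds for all x, y, we must have A^* = A^T. Therefore
A^* =
[[0, -2],
 [-3, 3],
 [-2, 0]].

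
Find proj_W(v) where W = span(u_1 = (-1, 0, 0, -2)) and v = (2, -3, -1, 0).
proj_W(v) = (2/5, 0, 0, 4/5)

Set up U = [u_1 | ... | u_1] ∈ R^(4×1). The projector onto W = col(U) is P = U (U^T U)^(-1) U^T.
Compute U^T U =
  [5],
and U^T v = (-2).
Solve U^T U · c = U^T v for the coefficients: c = (-2/5). The projection is proj_W(v) = U c.
Check: (v - proj_W(v)) · u_1 = 0  (should be 0).
Result: proj_W(v) = (2/5, 0, 0, 4/5).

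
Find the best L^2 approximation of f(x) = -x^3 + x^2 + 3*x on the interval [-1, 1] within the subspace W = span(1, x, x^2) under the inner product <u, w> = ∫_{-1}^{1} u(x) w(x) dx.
g(x) = x^2 + 12*x/5

The best approximation g ∈ W is the orthogonal projection of f onto W. Writing g = a_0 + a_1 x + a_2 x^2, the coefficients solve the normal equations G · a = b where
  G_{ij} = <φ_i, φ_j> and b_i = <f, φ_i>, with φ_0 = 1, φ_1 = x, φ_2 = x^2.
G =
  [2, 0, 2/3]
  [0, 2/3, 0]
  [2/3, 0, 2/5],
b = (2/3, 8/5, 2/5).
Solving gives a_0 = 0, a_1 = 12/5, a_2 = 1, so
  g(x) = x^2 + 12*x/5.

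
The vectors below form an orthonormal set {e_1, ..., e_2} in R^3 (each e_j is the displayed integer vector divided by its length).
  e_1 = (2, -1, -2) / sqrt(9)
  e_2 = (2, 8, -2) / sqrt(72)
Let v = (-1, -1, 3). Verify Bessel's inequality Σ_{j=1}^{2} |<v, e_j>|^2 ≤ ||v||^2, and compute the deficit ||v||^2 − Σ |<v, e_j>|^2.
Σ |<v, e_j>|^2 = 9; ||v||^2 = 11; deficit = 2

Write each e_j = u_j / sqrt(<u_j, u_j>) where u_j is the displayed integer vector. Then <v, e_j> = <v, u_j> / sqrt(<u_j, u_j>), so |<v, e_j>|^2 = <v, u_j>^2 / <u_j, u_j>.
Coefficients: <v, e_1> = -7/sqrt(9), <v, e_2> = -16/sqrt(72).
Square and sum: Σ |<v, e_j>|^2 = 9.
Compute ||v||^2 = v·v = 11.
Deficit = 11 − 9 = 2 ≥ 0, confirming Bessel's inequality. (The deficit equals ||v − Σ <v,e_j> e_j||^2, the squared distance from v to span{e_j}.)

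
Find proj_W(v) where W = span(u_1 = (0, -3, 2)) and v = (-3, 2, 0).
proj_W(v) = (0, 18/13, -12/13)

Set up U = [u_1 | ... | u_1] ∈ R^(3×1). The projector onto W = col(U) is P = U (U^T U)^(-1) U^T.
Compute U^T U =
  [13],
and U^T v = (-6).
Solve U^T U · c = U^T v for the coefficients: c = (-6/13). The projection is proj_W(v) = U c.
Check: (v - proj_W(v)) · u_1 = 0  (should be 0).
Result: proj_W(v) = (0, 18/13, -12/13).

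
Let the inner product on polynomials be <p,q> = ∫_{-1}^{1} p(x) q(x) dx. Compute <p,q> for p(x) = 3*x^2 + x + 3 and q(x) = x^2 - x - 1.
<p,q> = -82/15

Expand the product: p(x)·q(x) = 3*x^4 - 2*x^3 - x^2 - 4*x - 3.
∫_{-1}^{1} of each monomial x^k gives [2/(k+1) if k even, 0 if k odd]. Integrating term-by-term (or equivalently evaluating the antiderivative F(x) = 3*x^5/5 - x^4/2 - x^3/3 - 2*x^2 - 3*x at the endpoints):
  F(1) − F(−1) = -157/30 − (7/30) = -82/15.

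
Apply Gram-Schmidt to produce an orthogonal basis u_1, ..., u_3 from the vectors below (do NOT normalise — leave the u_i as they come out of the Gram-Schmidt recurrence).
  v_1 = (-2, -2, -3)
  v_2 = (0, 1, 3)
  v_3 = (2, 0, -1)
Orthogonal basis:
  u_1 = (-2, -2, -3)
  u_2 = (-22/17, -5/17, 18/17)
  u_3 = (12/49, -24/49, 8/49)

Apply the Gram-Schmidt recurrence
  u_1 = v_1
  u_i = v_i − Σ_{j<i} ((v_i · u_j) / (u_j · u_j)) · u_j.

Step by step this gives:
  u_1 = (-2, -2, -3)
  u_2 = (-22/17, -5/17, 18/17)
  u_3 = (12/49, -24/49, 8/49)

Orthogonality check:
  u_2 · u_1 = 0 (should be 0)
  u_3 · u_1 = 0 (should be 0)
  u_3 · u_2 = 0 (should be 0)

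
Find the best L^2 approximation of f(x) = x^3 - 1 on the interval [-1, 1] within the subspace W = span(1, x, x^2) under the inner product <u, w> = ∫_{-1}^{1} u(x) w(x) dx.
g(x) = 3*x/5 - 1

The best approximation g ∈ W is the orthogonal projection of f onto W. Writing g = a_0 + a_1 x + a_2 x^2, the coefficients solve the normal equations G · a = b where
  G_{ij} = <φ_i, φ_j> and b_i = <f, φ_i>, with φ_0 = 1, φ_1 = x, φ_2 = x^2.
G =
  [2, 0, 2/3]
  [0, 2/3, 0]
  [2/3, 0, 2/5],
b = (-2, 2/5, -2/3).
Solving gives a_0 = -1, a_1 = 3/5, a_2 = 0, so
  g(x) = 3*x/5 - 1.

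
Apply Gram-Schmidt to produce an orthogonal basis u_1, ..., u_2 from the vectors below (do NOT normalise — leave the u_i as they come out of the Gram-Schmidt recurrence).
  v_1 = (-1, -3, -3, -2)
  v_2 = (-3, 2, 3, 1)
Orthogonal basis:
  u_1 = (-1, -3, -3, -2)
  u_2 = (-83/23, 4/23, 27/23, -5/23)

Apply the Gram-Schmidt recurrence
  u_1 = v_1
  u_i = v_i − Σ_{j<i} ((v_i · u_j) / (u_j · u_j)) · u_j.

Step by step this gives:
  u_1 = (-1, -3, -3, -2)
  u_2 = (-83/23, 4/23, 27/23, -5/23)

Orthogonality check:
  u_2 · u_1 = 0 (should be 0)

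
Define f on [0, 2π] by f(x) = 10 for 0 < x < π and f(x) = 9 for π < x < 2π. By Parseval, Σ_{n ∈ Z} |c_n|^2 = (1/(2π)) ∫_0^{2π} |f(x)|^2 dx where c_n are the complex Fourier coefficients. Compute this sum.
Σ |c_n|^2 = 181/2

Parseval equates the L^2 energy of f (normalised by 1/(2π)) with the ℓ^2 sum of its Fourier coefficients: (1/(2π)) ∫_0^{2π} |f|^2 = Σ |c_n|^2.
Compute the left side: (1/(2π)) [∫_0^π 10^2 dx + ∫_π^{2π} 9^2 dx] = (1/(2π)) · (100π + 81π) = (100 + 81)/2 = 181/2.
So Σ_{n ∈ Z} |c_n|^2 = 181/2.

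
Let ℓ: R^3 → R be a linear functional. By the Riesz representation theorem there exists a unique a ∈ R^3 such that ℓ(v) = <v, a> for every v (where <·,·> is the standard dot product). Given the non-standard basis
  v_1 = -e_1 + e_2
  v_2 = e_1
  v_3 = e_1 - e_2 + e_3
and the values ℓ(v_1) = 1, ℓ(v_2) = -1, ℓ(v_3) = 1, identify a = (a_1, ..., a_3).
a = (-1, 0, 2)

Write a = (a_1, ..., a_3) in the standard basis. For each basis vector v_i, ℓ(v_i) = <v_i, a> is a linear equation in the a_j's. Collect the n equations into a matrix system V a = ℓ, where row i of V is v_i (expressed in the standard basis). Since V is invertible (lower-triangular with 1s on the diagonal, up to permutation), solve by back-substitution:
  V =
[[-1, 1, 0],
 [1, 0, 0],
 [1, -1, 1]]
  V a = (1, -1, 1)
Solving gives a = (-1, 0, 2).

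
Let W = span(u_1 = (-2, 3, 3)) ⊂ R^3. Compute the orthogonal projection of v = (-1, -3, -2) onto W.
proj_W(v) = (13/11, -39/22, -39/22)

Set up U = [u_1 | ... | u_1] ∈ R^(3×1). The projector onto W = col(U) is P = U (U^T U)^(-1) U^T.
Compute U^T U =
  [22],
and U^T v = (-13).
Solve U^T U · c = U^T v for the coefficients: c = (-13/22). The projection is proj_W(v) = U c.
Check: (v - proj_W(v)) · u_1 = 0  (should be 0).
Result: proj_W(v) = (13/11, -39/22, -39/22).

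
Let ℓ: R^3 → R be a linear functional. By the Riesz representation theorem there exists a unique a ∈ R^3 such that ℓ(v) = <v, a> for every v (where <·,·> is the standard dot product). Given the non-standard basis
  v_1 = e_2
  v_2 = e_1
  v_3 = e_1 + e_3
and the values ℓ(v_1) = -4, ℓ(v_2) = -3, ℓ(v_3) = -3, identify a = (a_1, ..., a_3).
a = (-3, -4, 0)

Write a = (a_1, ..., a_3) in the standard basis. For each basis vector v_i, ℓ(v_i) = <v_i, a> is a linear equation in the a_j's. Collect the n equations into a matrix system V a = ℓ, where row i of V is v_i (expressed in the standard basis). Since V is invertible (lower-triangular with 1s on the diagonal, up to permutation), solve by back-substitution:
  V =
[[0, 1, 0],
 [1, 0, 0],
 [1, 0, 1]]
  V a = (-4, -3, -3)
Solving gives a = (-3, -4, 0).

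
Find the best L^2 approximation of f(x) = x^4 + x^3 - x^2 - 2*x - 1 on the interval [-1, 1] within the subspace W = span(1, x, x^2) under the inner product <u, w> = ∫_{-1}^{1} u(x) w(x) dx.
g(x) = -x^2/7 - 7*x/5 - 38/35

The best approximation g ∈ W is the orthogonal projection of f onto W. Writing g = a_0 + a_1 x + a_2 x^2, the coefficients solve the normal equations G · a = b where
  G_{ij} = <φ_i, φ_j> and b_i = <f, φ_i>, with φ_0 = 1, φ_1 = x, φ_2 = x^2.
G =
  [2, 0, 2/3]
  [0, 2/3, 0]
  [2/3, 0, 2/5],
b = (-34/15, -14/15, -82/105).
Solving gives a_0 = -38/35, a_1 = -7/5, a_2 = -1/7, so
  g(x) = -x^2/7 - 7*x/5 - 38/35.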